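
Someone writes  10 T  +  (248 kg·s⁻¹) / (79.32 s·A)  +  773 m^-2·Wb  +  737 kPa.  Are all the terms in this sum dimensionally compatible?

In SI base units:
  10 T:  T = Wb·m⁻² = kg·s⁻²·A⁻¹
  (248 kg·s⁻¹) / (79.32 s·A):  [kg·s⁻¹] / [s·A] = kg·s⁻²·A⁻¹
  773 m^-2·Wb:  Wb·m⁻² = V·s·m⁻² = kg·s⁻²·A⁻¹
  737 kPa:  Pa = N·m⁻² = kg·m⁻¹·s⁻²
The terms do not share a single dimension (kg·m⁻¹·s⁻² vs kg·s⁻²·A⁻¹).

No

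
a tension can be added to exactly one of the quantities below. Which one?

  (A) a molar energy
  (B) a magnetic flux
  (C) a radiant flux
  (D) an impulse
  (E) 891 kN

Reference: [tension] = kg·m·s⁻².
Each option:
  (A) [molar energy] = kg·m²·s⁻²·mol⁻¹
  (B) [magnetic flux] = kg·m²·s⁻²·A⁻¹
  (C) [radiant flux] = kg·m²·s⁻³
  (D) [impulse] = kg·m·s⁻¹
  (E) N = kg·m·s⁻²  ← same
Only (E) matches kg·m·s⁻².

(E)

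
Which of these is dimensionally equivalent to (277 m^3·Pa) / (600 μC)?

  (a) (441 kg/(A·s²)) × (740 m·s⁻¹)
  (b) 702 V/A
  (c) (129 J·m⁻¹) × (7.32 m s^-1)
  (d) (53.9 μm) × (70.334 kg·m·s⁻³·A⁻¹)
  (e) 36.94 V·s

Reference: [kg·m²·s⁻²] / [s·A] = kg·m²·s⁻³·A⁻¹.
Each option:
  (a) [kg·s⁻²·A⁻¹] · [m·s⁻¹] = kg·m·s⁻³·A⁻¹
  (b) V·A⁻¹ = J·C⁻¹·A⁻¹ = kg·m²·s⁻³·A⁻²
  (c) [kg·m·s⁻²] · [m·s⁻¹] = kg·m²·s⁻³
  (d) [m] · [kg·m·s⁻³·A⁻¹] = kg·m²·s⁻³·A⁻¹  ← same
  (e) V·s = J·C⁻¹·s = kg·m²·s⁻²·A⁻¹
Only (d) matches kg·m²·s⁻³·A⁻¹.

(d)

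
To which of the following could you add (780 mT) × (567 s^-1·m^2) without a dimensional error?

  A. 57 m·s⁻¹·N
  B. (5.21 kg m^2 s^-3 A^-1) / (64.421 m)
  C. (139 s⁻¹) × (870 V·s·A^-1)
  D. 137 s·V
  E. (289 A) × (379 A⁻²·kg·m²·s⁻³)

E.

Reference: [kg·s⁻²·A⁻¹] · [m²·s⁻¹] = kg·m²·s⁻³·A⁻¹.
Each option:
  A. N·m·s⁻¹ = kg·m·s⁻²·m·s⁻¹ = kg·m²·s⁻³
  B. [kg·m²·s⁻³·A⁻¹] / [m] = kg·m·s⁻³·A⁻¹
  C. [s⁻¹] · [kg·m²·s⁻²·A⁻²] = kg·m²·s⁻³·A⁻²
  D. V·s = J·C⁻¹·s = kg·m²·s⁻²·A⁻¹
  E. [A] · [kg·m²·s⁻³·A⁻²] = kg·m²·s⁻³·A⁻¹  ← same
Only E. matches kg·m²·s⁻³·A⁻¹.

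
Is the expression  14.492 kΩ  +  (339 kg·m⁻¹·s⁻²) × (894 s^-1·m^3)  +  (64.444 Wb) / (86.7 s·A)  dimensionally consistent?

Work out the base dimensions of each:
  14.492 kΩ:  Ω = V·A⁻¹ = kg·m²·s⁻³·A⁻²
  (339 kg·m⁻¹·s⁻²) × (894 s^-1·m^3):  [kg·m⁻¹·s⁻²] · [m³·s⁻¹] = kg·m²·s⁻³
  (64.444 Wb) / (86.7 s·A):  [kg·m²·s⁻²·A⁻¹] / [s·A] = kg·m²·s⁻³·A⁻²
The terms do not share a single dimension (kg·m²·s⁻³ vs kg·m²·s⁻³·A⁻²).

No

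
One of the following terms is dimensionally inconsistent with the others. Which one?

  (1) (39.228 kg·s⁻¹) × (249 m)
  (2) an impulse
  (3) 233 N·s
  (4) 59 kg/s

Dimensions:
  (1) [kg·s⁻¹] · [m] = kg·m·s⁻¹
  (2) [impulse] = kg·m·s⁻¹
  (3) N·s = kg·m·s⁻²·s = kg·m·s⁻¹
  (4) kg·s⁻¹
All reduce to kg·m·s⁻¹ except (4), which is kg·s⁻¹.

(4)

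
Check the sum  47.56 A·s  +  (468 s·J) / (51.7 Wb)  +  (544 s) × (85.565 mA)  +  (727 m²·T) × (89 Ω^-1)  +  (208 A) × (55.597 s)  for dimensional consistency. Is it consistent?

Yes

Reduce each to base SI dimensions:
  47.56 A·s:  A·s = s·A
  (468 s·J) / (51.7 Wb):  [kg·m²·s⁻¹] / [kg·m²·s⁻²·A⁻¹] = s·A
  (544 s) × (85.565 mA):  [s] · [A] = s·A
  (727 m²·T) × (89 Ω^-1):  [kg·m²·s⁻²·A⁻¹] · [kg⁻¹·m⁻²·s³·A²] = s·A
  (208 A) × (55.597 s):  [A] · [s] = s·A
Every term reduces to s·A.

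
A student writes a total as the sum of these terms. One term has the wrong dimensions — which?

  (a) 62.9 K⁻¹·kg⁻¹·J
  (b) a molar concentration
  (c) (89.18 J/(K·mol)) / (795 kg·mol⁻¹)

(b)

Expand each in SI base units:
  (a) J·kg⁻¹·K⁻¹ = N·m·kg⁻¹·K⁻¹ = m²·s⁻²·K⁻¹
  (b) [molar concentration] = m⁻³·mol
  (c) [kg·m²·s⁻²·K⁻¹·mol⁻¹] / [kg·mol⁻¹] = m²·s⁻²·K⁻¹
All reduce to m²·s⁻²·K⁻¹ except (b), which is m⁻³·mol.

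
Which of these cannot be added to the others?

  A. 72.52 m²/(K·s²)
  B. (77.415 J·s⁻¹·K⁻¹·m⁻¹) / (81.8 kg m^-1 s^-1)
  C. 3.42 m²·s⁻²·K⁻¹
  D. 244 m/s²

Reduce each to base SI dimensions:
  A. m²·s⁻²·K⁻¹
  B. [kg·m·s⁻³·K⁻¹] / [kg·m⁻¹·s⁻¹] = m²·s⁻²·K⁻¹
  C. m²·s⁻²·K⁻¹
  D. m·s⁻²
All reduce to m²·s⁻²·K⁻¹ except D., which is m·s⁻².

D.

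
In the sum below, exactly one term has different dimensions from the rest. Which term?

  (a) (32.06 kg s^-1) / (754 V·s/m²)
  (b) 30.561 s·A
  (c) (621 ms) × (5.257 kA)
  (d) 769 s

Dimensions:
  (a) [kg·s⁻¹] / [kg·s⁻²·A⁻¹] = s·A
  (b) A·s = s·A
  (c) [s] · [A] = s·A
  (d) s
All reduce to s·A except (d), which is s.

(d)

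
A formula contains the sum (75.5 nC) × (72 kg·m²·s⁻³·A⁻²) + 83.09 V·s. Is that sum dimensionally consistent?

Yes

Dimensions:
  (75.5 nC) × (72 kg·m²·s⁻³·A⁻²):  [s·A] · [kg·m²·s⁻³·A⁻²] = kg·m²·s⁻²·A⁻¹
  83.09 V·s:  V·s = J·C⁻¹·s = kg·m²·s⁻²·A⁻¹
Both are kg·m²·s⁻²·A⁻¹, so they have the same dimensions and can be added.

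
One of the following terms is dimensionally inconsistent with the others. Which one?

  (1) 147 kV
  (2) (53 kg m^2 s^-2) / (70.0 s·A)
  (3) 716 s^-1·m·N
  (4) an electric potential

(3)

Work out the base dimensions of each:
  (1) V = J·C⁻¹ = kg·m²·s⁻³·A⁻¹
  (2) [kg·m²·s⁻²] / [s·A] = kg·m²·s⁻³·A⁻¹
  (3) N·m·s⁻¹ = kg·m·s⁻²·m·s⁻¹ = kg·m²·s⁻³
  (4) [electric potential] = kg·m²·s⁻³·A⁻¹
All reduce to kg·m²·s⁻³·A⁻¹ except (3), which is kg·m²·s⁻³.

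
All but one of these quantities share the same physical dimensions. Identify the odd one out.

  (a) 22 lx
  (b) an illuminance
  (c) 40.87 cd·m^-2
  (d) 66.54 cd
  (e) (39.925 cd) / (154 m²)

(d)

Expand each in SI base units:
  (a) lx = lm·m⁻² = m⁻²·cd
  (b) [illuminance] = m⁻²·cd
  (c) cd·m⁻² = m⁻²·cd
  (d) cd
  (e) [cd] / [m²] = m⁻²·cd
All reduce to m⁻²·cd except (d), which is cd.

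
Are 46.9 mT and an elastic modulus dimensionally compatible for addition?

No

Work out the base dimensions of each:
  46.9 mT:  T = Wb·m⁻² = kg·s⁻²·A⁻¹
  an elastic modulus:  [elastic modulus] = kg·m⁻¹·s⁻²
kg·s⁻²·A⁻¹ ≠ kg·m⁻¹·s⁻², so they cannot be added.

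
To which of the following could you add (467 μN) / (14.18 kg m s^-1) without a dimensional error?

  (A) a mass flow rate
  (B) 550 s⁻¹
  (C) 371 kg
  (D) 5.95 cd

Reference: [kg·m·s⁻²] / [kg·m·s⁻¹] = s⁻¹.
Each option:
  (A) [mass flow rate] = kg·s⁻¹
  (B) s⁻¹  ← same
  (C) kg
  (D) cd
Only (B) matches s⁻¹.

(B)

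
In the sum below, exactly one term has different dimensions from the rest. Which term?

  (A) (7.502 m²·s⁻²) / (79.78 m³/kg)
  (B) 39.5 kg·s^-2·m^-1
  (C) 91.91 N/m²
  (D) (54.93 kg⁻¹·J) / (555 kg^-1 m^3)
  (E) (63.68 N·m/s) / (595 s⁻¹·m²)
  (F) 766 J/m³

Work out the base dimensions of each:
  (A) [m²·s⁻²] / [kg⁻¹·m³] = kg·m⁻¹·s⁻²
  (B) kg·m⁻¹·s⁻²
  (C) N·m⁻² = kg·m·s⁻²·m⁻² = kg·m⁻¹·s⁻²
  (D) [m²·s⁻²] / [kg⁻¹·m³] = kg·m⁻¹·s⁻²
  (E) [kg·m²·s⁻³] / [m²·s⁻¹] = kg·s⁻²
  (F) J·m⁻³ = N·m·m⁻³ = kg·m⁻¹·s⁻²
All reduce to kg·m⁻¹·s⁻² except (E), which is kg·s⁻².

(E)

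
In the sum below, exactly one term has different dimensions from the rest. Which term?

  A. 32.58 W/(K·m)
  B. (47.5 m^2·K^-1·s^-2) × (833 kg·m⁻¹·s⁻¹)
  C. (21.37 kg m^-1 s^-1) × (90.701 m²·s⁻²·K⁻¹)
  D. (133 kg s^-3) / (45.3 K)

In SI base units:
  A. W·m⁻¹·K⁻¹ = J·s⁻¹·m⁻¹·K⁻¹ = kg·m·s⁻³·K⁻¹
  B. [m²·s⁻²·K⁻¹] · [kg·m⁻¹·s⁻¹] = kg·m·s⁻³·K⁻¹
  C. [kg·m⁻¹·s⁻¹] · [m²·s⁻²·K⁻¹] = kg·m·s⁻³·K⁻¹
  D. [kg·s⁻³] / [K] = kg·s⁻³·K⁻¹
All reduce to kg·m·s⁻³·K⁻¹ except D., which is kg·s⁻³·K⁻¹.

D.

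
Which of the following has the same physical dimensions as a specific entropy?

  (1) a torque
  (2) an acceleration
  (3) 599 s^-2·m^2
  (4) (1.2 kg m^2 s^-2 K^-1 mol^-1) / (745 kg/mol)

(4)

Reference: [specific entropy] = m²·s⁻²·K⁻¹.
Each option:
  (1) [torque] = kg·m²·s⁻²
  (2) [acceleration] = m·s⁻²
  (3) m²·s⁻²
  (4) [kg·m²·s⁻²·K⁻¹·mol⁻¹] / [kg·mol⁻¹] = m²·s⁻²·K⁻¹  ← same
Only (4) matches m²·s⁻²·K⁻¹.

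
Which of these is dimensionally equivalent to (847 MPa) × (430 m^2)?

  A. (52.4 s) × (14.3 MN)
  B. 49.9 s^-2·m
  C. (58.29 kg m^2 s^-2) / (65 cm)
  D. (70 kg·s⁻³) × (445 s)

C.

Reference: [kg·m⁻¹·s⁻²] · [m²] = kg·m·s⁻².
Each option:
  A. [s] · [kg·m·s⁻²] = kg·m·s⁻¹
  B. m·s⁻²
  C. [kg·m²·s⁻²] / [m] = kg·m·s⁻²  ← same
  D. [kg·s⁻³] · [s] = kg·s⁻²
Only C. matches kg·m·s⁻².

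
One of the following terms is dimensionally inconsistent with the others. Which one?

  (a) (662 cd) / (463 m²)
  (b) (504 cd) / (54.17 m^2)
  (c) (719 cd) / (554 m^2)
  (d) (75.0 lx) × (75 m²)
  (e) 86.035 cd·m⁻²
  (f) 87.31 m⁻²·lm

Reduce each to base SI dimensions:
  (a) [cd] / [m²] = m⁻²·cd
  (b) [cd] / [m²] = m⁻²·cd
  (c) [cd] / [m²] = m⁻²·cd
  (d) [m⁻²·cd] · [m²] = cd
  (e) cd·m⁻² = m⁻²·cd
  (f) lm·m⁻² = cd·m⁻² = m⁻²·cd
All reduce to m⁻²·cd except (d), which is cd.

(d)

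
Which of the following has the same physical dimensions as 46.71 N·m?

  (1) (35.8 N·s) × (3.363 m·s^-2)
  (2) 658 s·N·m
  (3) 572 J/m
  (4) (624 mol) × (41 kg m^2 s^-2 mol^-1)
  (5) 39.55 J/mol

Reference: N·m = kg·m·s⁻²·m = kg·m²·s⁻².
Each option:
  (1) [kg·m·s⁻¹] · [m·s⁻²] = kg·m²·s⁻³
  (2) N·m·s = kg·m·s⁻²·m·s = kg·m²·s⁻¹
  (3) J·m⁻¹ = N·m·m⁻¹ = kg·m·s⁻²
  (4) [mol] · [kg·m²·s⁻²·mol⁻¹] = kg·m²·s⁻²  ← same
  (5) J·mol⁻¹ = N·m·mol⁻¹ = kg·m²·s⁻²·mol⁻¹
Only (4) matches kg·m²·s⁻².

(4)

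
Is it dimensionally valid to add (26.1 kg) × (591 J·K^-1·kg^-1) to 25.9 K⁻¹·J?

Dimensions:
  (26.1 kg) × (591 J·K^-1·kg^-1):  [kg] · [m²·s⁻²·K⁻¹] = kg·m²·s⁻²·K⁻¹
  25.9 K⁻¹·J:  J·K⁻¹ = N·m·K⁻¹ = kg·m²·s⁻²·K⁻¹
Both are kg·m²·s⁻²·K⁻¹, so they have the same dimensions and can be added.

Yes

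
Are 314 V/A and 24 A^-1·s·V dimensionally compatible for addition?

No

Work out the base dimensions of each:
  314 V/A:  V·A⁻¹ = J·C⁻¹·A⁻¹ = kg·m²·s⁻³·A⁻²
  24 A^-1·s·V:  V·s·A⁻¹ = J·C⁻¹·s·A⁻¹ = kg·m²·s⁻²·A⁻²
kg·m²·s⁻³·A⁻² ≠ kg·m²·s⁻²·A⁻², so they cannot be added.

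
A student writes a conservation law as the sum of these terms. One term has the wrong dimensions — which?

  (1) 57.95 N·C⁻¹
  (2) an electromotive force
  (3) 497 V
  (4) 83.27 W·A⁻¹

Work out the base dimensions of each:
  (1) N·C⁻¹ = kg·m·s⁻²·(s·A)⁻¹ = kg·m·s⁻³·A⁻¹
  (2) [electromotive force] = kg·m²·s⁻³·A⁻¹
  (3) V = J·C⁻¹ = kg·m²·s⁻³·A⁻¹
  (4) W·A⁻¹ = J·s⁻¹·A⁻¹ = kg·m²·s⁻³·A⁻¹
All reduce to kg·m²·s⁻³·A⁻¹ except (1), which is kg·m·s⁻³·A⁻¹.

(1)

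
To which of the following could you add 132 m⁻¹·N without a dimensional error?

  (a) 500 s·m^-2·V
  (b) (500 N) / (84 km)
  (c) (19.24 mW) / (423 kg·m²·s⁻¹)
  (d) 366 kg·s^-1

Reference: N·m⁻¹ = kg·m·s⁻²·m⁻¹ = kg·s⁻².
Each option:
  (a) V·s·m⁻² = J·C⁻¹·s·m⁻² = kg·s⁻²·A⁻¹
  (b) [kg·m·s⁻²] / [m] = kg·s⁻²  ← same
  (c) [kg·m²·s⁻³] / [kg·m²·s⁻¹] = s⁻²
  (d) kg·s⁻¹
Only (b) matches kg·s⁻².

(b)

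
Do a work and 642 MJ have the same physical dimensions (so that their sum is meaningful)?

Yes

Dimensions:
  a work:  [work] = kg·m²·s⁻²
  642 MJ:  J = N·m = kg·m²·s⁻²
Both are kg·m²·s⁻², so they have the same dimensions and can be added.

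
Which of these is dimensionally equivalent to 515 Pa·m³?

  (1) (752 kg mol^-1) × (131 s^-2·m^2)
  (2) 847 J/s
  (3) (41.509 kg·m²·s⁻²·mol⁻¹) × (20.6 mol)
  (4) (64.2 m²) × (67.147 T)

Reference: Pa·m³ = N·m⁻²·m³ = kg·m²·s⁻².
Each option:
  (1) [kg·mol⁻¹] · [m²·s⁻²] = kg·m²·s⁻²·mol⁻¹
  (2) J·s⁻¹ = N·m·s⁻¹ = kg·m²·s⁻³
  (3) [kg·m²·s⁻²·mol⁻¹] · [mol] = kg·m²·s⁻²  ← same
  (4) [m²] · [kg·s⁻²·A⁻¹] = kg·m²·s⁻²·A⁻¹
Only (3) matches kg·m²·s⁻².

(3)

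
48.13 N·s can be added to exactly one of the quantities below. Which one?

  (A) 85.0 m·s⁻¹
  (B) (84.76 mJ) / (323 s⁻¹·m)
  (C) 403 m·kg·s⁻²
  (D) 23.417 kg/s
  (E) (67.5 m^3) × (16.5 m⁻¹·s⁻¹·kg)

(B)

Reference: N·s = kg·m·s⁻²·s = kg·m·s⁻¹.
Each option:
  (A) m·s⁻¹
  (B) [kg·m²·s⁻²] / [m·s⁻¹] = kg·m·s⁻¹  ← same
  (C) kg·m·s⁻²
  (D) kg·s⁻¹
  (E) [m³] · [kg·m⁻¹·s⁻¹] = kg·m²·s⁻¹
Only (B) matches kg·m·s⁻¹.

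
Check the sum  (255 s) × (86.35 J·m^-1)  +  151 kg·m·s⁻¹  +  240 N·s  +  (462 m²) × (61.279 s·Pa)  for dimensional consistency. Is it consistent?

Yes

Expand each in SI base units:
  (255 s) × (86.35 J·m^-1):  [s] · [kg·m·s⁻²] = kg·m·s⁻¹
  151 kg·m·s⁻¹:  kg·m·s⁻¹
  240 N·s:  N·s = kg·m·s⁻²·s = kg·m·s⁻¹
  (462 m²) × (61.279 s·Pa):  [m²] · [kg·m⁻¹·s⁻¹] = kg·m·s⁻¹
Every term reduces to kg·m·s⁻¹.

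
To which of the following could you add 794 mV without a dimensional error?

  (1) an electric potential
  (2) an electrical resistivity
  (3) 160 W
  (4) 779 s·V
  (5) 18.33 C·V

Reference: V = J·C⁻¹ = kg·m²·s⁻³·A⁻¹.
Each option:
  (1) [electric potential] = kg·m²·s⁻³·A⁻¹  ← same
  (2) [electrical resistivity] = kg·m³·s⁻³·A⁻²
  (3) W = J·s⁻¹ = kg·m²·s⁻³
  (4) V·s = J·C⁻¹·s = kg·m²·s⁻²·A⁻¹
  (5) C·V = s·A·J·C⁻¹ = kg·m²·s⁻²
Only (1) matches kg·m²·s⁻³·A⁻¹.

(1)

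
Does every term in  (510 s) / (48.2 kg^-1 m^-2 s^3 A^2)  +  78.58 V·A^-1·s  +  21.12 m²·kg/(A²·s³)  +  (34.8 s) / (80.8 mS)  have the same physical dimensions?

Dimensions:
  (510 s) / (48.2 kg^-1 m^-2 s^3 A^2):  [s] / [kg⁻¹·m⁻²·s³·A²] = kg·m²·s⁻²·A⁻²
  78.58 V·A^-1·s:  V·s·A⁻¹ = J·C⁻¹·s·A⁻¹ = kg·m²·s⁻²·A⁻²
  21.12 m²·kg/(A²·s³):  kg·m²·s⁻³·A⁻²
  (34.8 s) / (80.8 mS):  [s] / [kg⁻¹·m⁻²·s³·A²] = kg·m²·s⁻²·A⁻²
The terms do not share a single dimension (kg·m²·s⁻²·A⁻² vs kg·m²·s⁻³·A⁻²).

No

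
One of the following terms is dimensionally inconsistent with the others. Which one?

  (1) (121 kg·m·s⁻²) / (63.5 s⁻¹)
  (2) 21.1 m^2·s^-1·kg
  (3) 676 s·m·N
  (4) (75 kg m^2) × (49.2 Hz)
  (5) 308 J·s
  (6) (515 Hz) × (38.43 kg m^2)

(1)

Work out the base dimensions of each:
  (1) [kg·m·s⁻²] / [s⁻¹] = kg·m·s⁻¹
  (2) kg·m²·s⁻¹
  (3) N·m·s = kg·m·s⁻²·m·s = kg·m²·s⁻¹
  (4) [kg·m²] · [s⁻¹] = kg·m²·s⁻¹
  (5) J·s = N·m·s = kg·m²·s⁻¹
  (6) [s⁻¹] · [kg·m²] = kg·m²·s⁻¹
All reduce to kg·m²·s⁻¹ except (1), which is kg·m·s⁻¹.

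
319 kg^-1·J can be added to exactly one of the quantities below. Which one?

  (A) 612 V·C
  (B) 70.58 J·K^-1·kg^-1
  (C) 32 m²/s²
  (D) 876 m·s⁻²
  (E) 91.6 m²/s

Reference: J·kg⁻¹ = N·m·kg⁻¹ = m²·s⁻².
Each option:
  (A) C·V = s·A·J·C⁻¹ = kg·m²·s⁻²
  (B) J·kg⁻¹·K⁻¹ = N·m·kg⁻¹·K⁻¹ = m²·s⁻²·K⁻¹
  (C) m²·s⁻²  ← same
  (D) m·s⁻²
  (E) m²·s⁻¹
Only (C) matches m²·s⁻².

(C)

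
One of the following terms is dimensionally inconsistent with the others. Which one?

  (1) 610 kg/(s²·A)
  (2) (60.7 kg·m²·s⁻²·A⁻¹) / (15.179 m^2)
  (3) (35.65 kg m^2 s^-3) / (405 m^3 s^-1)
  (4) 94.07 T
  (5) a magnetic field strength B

Reduce each to base SI dimensions:
  (1) kg·s⁻²·A⁻¹
  (2) [kg·m²·s⁻²·A⁻¹] / [m²] = kg·s⁻²·A⁻¹
  (3) [kg·m²·s⁻³] / [m³·s⁻¹] = kg·m⁻¹·s⁻²
  (4) T = Wb·m⁻² = kg·s⁻²·A⁻¹
  (5) [magnetic field strength B] = kg·s⁻²·A⁻¹
All reduce to kg·s⁻²·A⁻¹ except (3), which is kg·m⁻¹·s⁻².

(3)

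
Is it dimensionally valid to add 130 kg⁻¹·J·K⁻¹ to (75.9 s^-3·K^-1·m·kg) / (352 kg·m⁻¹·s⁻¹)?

Yes

Dimensions:
  130 kg⁻¹·J·K⁻¹:  J·kg⁻¹·K⁻¹ = N·m·kg⁻¹·K⁻¹ = m²·s⁻²·K⁻¹
  (75.9 s^-3·K^-1·m·kg) / (352 kg·m⁻¹·s⁻¹):  [kg·m·s⁻³·K⁻¹] / [kg·m⁻¹·s⁻¹] = m²·s⁻²·K⁻¹
Both are m²·s⁻²·K⁻¹, so they have the same dimensions and can be added.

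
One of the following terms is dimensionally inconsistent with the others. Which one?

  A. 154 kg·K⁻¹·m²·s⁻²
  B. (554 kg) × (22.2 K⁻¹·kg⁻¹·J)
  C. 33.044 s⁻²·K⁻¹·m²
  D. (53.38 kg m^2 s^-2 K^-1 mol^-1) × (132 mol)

Expand each in SI base units:
  A. kg·m²·s⁻²·K⁻¹
  B. [kg] · [m²·s⁻²·K⁻¹] = kg·m²·s⁻²·K⁻¹
  C. m²·s⁻²·K⁻¹
  D. [kg·m²·s⁻²·K⁻¹·mol⁻¹] · [mol] = kg·m²·s⁻²·K⁻¹
All reduce to kg·m²·s⁻²·K⁻¹ except C., which is m²·s⁻²·K⁻¹.

C.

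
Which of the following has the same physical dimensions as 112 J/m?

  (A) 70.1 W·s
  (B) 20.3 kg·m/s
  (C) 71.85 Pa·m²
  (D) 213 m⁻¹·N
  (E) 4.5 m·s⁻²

Reference: J·m⁻¹ = N·m·m⁻¹ = kg·m·s⁻².
Each option:
  (A) W·s = J·s⁻¹·s = kg·m²·s⁻²
  (B) kg·m·s⁻¹
  (C) Pa·m² = N·m⁻²·m² = kg·m·s⁻²  ← same
  (D) N·m⁻¹ = kg·m·s⁻²·m⁻¹ = kg·s⁻²
  (E) m·s⁻²
Only (C) matches kg·m·s⁻².

(C)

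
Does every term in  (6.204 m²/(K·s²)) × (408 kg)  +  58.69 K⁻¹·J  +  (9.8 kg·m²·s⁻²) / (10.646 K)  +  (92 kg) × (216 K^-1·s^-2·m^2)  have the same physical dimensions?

Work out the base dimensions of each:
  (6.204 m²/(K·s²)) × (408 kg):  [m²·s⁻²·K⁻¹] · [kg] = kg·m²·s⁻²·K⁻¹
  58.69 K⁻¹·J:  J·K⁻¹ = N·m·K⁻¹ = kg·m²·s⁻²·K⁻¹
  (9.8 kg·m²·s⁻²) / (10.646 K):  [kg·m²·s⁻²] / [K] = kg·m²·s⁻²·K⁻¹
  (92 kg) × (216 K^-1·s^-2·m^2):  [kg] · [m²·s⁻²·K⁻¹] = kg·m²·s⁻²·K⁻¹
Every term reduces to kg·m²·s⁻²·K⁻¹.

Yes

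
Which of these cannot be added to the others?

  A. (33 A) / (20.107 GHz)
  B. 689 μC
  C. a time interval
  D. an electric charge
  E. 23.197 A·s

C.

Work out the base dimensions of each:
  A. [A] / [s⁻¹] = s·A
  B. C = s·A
  C. [time interval] = s
  D. [electric charge] = s·A
  E. A·s = s·A
All reduce to s·A except C., which is s.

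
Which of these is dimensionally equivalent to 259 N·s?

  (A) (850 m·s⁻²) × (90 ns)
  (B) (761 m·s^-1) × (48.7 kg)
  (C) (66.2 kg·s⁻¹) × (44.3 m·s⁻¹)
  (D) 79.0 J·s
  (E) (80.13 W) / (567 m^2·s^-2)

(B)

Reference: N·s = kg·m·s⁻²·s = kg·m·s⁻¹.
Each option:
  (A) [m·s⁻²] · [s] = m·s⁻¹
  (B) [m·s⁻¹] · [kg] = kg·m·s⁻¹  ← same
  (C) [kg·s⁻¹] · [m·s⁻¹] = kg·m·s⁻²
  (D) J·s = N·m·s = kg·m²·s⁻¹
  (E) [kg·m²·s⁻³] / [m²·s⁻²] = kg·s⁻¹
Only (B) matches kg·m·s⁻¹.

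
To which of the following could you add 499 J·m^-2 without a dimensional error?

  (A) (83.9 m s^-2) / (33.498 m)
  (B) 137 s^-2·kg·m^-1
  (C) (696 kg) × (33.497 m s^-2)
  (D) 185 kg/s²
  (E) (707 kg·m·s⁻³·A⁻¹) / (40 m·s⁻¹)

Reference: J·m⁻² = N·m·m⁻² = kg·s⁻².
Each option:
  (A) [m·s⁻²] / [m] = s⁻²
  (B) kg·m⁻¹·s⁻²
  (C) [kg] · [m·s⁻²] = kg·m·s⁻²
  (D) kg·s⁻²  ← same
  (E) [kg·m·s⁻³·A⁻¹] / [m·s⁻¹] = kg·s⁻²·A⁻¹
Only (D) matches kg·s⁻².

(D)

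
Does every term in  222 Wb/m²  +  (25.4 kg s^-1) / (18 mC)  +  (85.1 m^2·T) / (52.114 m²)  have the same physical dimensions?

Yes

Work out the base dimensions of each:
  222 Wb/m²:  Wb·m⁻² = V·s·m⁻² = kg·s⁻²·A⁻¹
  (25.4 kg s^-1) / (18 mC):  [kg·s⁻¹] / [s·A] = kg·s⁻²·A⁻¹
  (85.1 m^2·T) / (52.114 m²):  [kg·m²·s⁻²·A⁻¹] / [m²] = kg·s⁻²·A⁻¹
Every term reduces to kg·s⁻²·A⁻¹.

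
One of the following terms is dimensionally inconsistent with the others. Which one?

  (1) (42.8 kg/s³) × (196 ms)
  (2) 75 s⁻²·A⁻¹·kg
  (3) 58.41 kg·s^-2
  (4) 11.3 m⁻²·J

Work out the base dimensions of each:
  (1) [kg·s⁻³] · [s] = kg·s⁻²
  (2) kg·s⁻²·A⁻¹
  (3) kg·s⁻²
  (4) J·m⁻² = N·m·m⁻² = kg·s⁻²
All reduce to kg·s⁻² except (2), which is kg·s⁻²·A⁻¹.

(2)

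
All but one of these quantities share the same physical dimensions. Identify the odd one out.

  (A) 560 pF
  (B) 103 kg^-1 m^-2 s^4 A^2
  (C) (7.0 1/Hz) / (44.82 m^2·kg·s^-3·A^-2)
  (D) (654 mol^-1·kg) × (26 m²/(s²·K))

(D)

Reduce each to base SI dimensions:
  (A) F = C·V⁻¹ = kg⁻¹·m⁻²·s⁴·A²
  (B) kg⁻¹·m⁻²·s⁴·A²
  (C) [s] / [kg·m²·s⁻³·A⁻²] = kg⁻¹·m⁻²·s⁴·A²
  (D) [kg·mol⁻¹] · [m²·s⁻²·K⁻¹] = kg·m²·s⁻²·K⁻¹·mol⁻¹
All reduce to kg⁻¹·m⁻²·s⁴·A² except (D), which is kg·m²·s⁻²·K⁻¹·mol⁻¹.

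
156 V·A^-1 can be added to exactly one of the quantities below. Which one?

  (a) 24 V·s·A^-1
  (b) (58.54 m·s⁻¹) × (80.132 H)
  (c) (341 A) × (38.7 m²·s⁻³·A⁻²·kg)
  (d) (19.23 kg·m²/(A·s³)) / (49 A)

Reference: V·A⁻¹ = J·C⁻¹·A⁻¹ = kg·m²·s⁻³·A⁻².
Each option:
  (a) V·s·A⁻¹ = J·C⁻¹·s·A⁻¹ = kg·m²·s⁻²·A⁻²
  (b) [m·s⁻¹] · [kg·m²·s⁻²·A⁻²] = kg·m³·s⁻³·A⁻²
  (c) [A] · [kg·m²·s⁻³·A⁻²] = kg·m²·s⁻³·A⁻¹
  (d) [kg·m²·s⁻³·A⁻¹] / [A] = kg·m²·s⁻³·A⁻²  ← same
Only (d) matches kg·m²·s⁻³·A⁻².

(d)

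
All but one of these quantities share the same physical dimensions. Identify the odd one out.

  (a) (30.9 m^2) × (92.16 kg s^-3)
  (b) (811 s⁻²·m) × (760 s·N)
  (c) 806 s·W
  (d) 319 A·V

(c)

Work out the base dimensions of each:
  (a) [m²] · [kg·s⁻³] = kg·m²·s⁻³
  (b) [m·s⁻²] · [kg·m·s⁻¹] = kg·m²·s⁻³
  (c) W·s = J·s⁻¹·s = kg·m²·s⁻²
  (d) V·A = J·C⁻¹·A = kg·m²·s⁻³
All reduce to kg·m²·s⁻³ except (c), which is kg·m²·s⁻².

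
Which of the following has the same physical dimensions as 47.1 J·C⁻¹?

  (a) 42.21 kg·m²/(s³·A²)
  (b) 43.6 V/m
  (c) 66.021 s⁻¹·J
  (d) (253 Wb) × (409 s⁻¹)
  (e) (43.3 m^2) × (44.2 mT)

(d)

Reference: J·C⁻¹ = N·m·(s·A)⁻¹ = kg·m²·s⁻³·A⁻¹.
Each option:
  (a) kg·m²·s⁻³·A⁻²
  (b) V·m⁻¹ = J·C⁻¹·m⁻¹ = kg·m·s⁻³·A⁻¹
  (c) J·s⁻¹ = N·m·s⁻¹ = kg·m²·s⁻³
  (d) [kg·m²·s⁻²·A⁻¹] · [s⁻¹] = kg·m²·s⁻³·A⁻¹  ← same
  (e) [m²] · [kg·s⁻²·A⁻¹] = kg·m²·s⁻²·A⁻¹
Only (d) matches kg·m²·s⁻³·A⁻¹.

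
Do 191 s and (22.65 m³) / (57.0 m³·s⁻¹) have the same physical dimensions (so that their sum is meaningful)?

Work out the base dimensions of each:
  191 s:  s
  (22.65 m³) / (57.0 m³·s⁻¹):  [m³] / [m³·s⁻¹] = s
Both are s, so they have the same dimensions and can be added.

Yes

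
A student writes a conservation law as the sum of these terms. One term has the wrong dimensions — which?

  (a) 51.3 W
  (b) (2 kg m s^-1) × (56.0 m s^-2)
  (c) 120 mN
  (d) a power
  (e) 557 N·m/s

Reduce each to base SI dimensions:
  (a) W = J·s⁻¹ = kg·m²·s⁻³
  (b) [kg·m·s⁻¹] · [m·s⁻²] = kg·m²·s⁻³
  (c) N = kg·m·s⁻²
  (d) [power] = kg·m²·s⁻³
  (e) N·m·s⁻¹ = kg·m·s⁻²·m·s⁻¹ = kg·m²·s⁻³
All reduce to kg·m²·s⁻³ except (c), which is kg·m·s⁻².

(c)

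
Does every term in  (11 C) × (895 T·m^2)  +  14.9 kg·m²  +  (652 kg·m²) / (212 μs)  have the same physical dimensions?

No

Work out the base dimensions of each:
  (11 C) × (895 T·m^2):  [s·A] · [kg·m²·s⁻²·A⁻¹] = kg·m²·s⁻¹
  14.9 kg·m²:  kg·m²
  (652 kg·m²) / (212 μs):  [kg·m²] / [s] = kg·m²·s⁻¹
The terms do not share a single dimension (kg·m² vs kg·m²·s⁻¹).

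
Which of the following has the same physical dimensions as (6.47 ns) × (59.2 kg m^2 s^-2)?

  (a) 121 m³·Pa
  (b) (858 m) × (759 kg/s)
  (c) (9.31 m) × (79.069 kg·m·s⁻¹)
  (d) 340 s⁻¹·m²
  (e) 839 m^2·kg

(c)

Reference: [s] · [kg·m²·s⁻²] = kg·m²·s⁻¹.
Each option:
  (a) Pa·m³ = N·m⁻²·m³ = kg·m²·s⁻²
  (b) [m] · [kg·s⁻¹] = kg·m·s⁻¹
  (c) [m] · [kg·m·s⁻¹] = kg·m²·s⁻¹  ← same
  (d) m²·s⁻¹
  (e) kg·m²
Only (c) matches kg·m²·s⁻¹.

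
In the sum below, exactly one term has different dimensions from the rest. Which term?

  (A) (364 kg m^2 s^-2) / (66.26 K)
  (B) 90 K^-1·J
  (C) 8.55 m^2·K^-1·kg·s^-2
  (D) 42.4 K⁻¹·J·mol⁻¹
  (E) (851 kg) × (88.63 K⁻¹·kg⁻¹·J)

Dimensions:
  (A) [kg·m²·s⁻²] / [K] = kg·m²·s⁻²·K⁻¹
  (B) J·K⁻¹ = N·m·K⁻¹ = kg·m²·s⁻²·K⁻¹
  (C) kg·m²·s⁻²·K⁻¹
  (D) J·mol⁻¹·K⁻¹ = N·m·mol⁻¹·K⁻¹ = kg·m²·s⁻²·K⁻¹·mol⁻¹
  (E) [kg] · [m²·s⁻²·K⁻¹] = kg·m²·s⁻²·K⁻¹
All reduce to kg·m²·s⁻²·K⁻¹ except (D), which is kg·m²·s⁻²·K⁻¹·mol⁻¹.

(D)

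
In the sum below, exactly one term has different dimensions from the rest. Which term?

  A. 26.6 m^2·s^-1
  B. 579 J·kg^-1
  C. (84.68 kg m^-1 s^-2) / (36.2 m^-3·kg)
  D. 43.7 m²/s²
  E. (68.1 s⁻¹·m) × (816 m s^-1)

Dimensions:
  A. m²·s⁻¹
  B. J·kg⁻¹ = N·m·kg⁻¹ = m²·s⁻²
  C. [kg·m⁻¹·s⁻²] / [kg·m⁻³] = m²·s⁻²
  D. m²·s⁻²
  E. [m·s⁻¹] · [m·s⁻¹] = m²·s⁻²
All reduce to m²·s⁻² except A., which is m²·s⁻¹.

A.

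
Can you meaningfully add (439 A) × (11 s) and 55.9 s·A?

Yes

In SI base units:
  (439 A) × (11 s):  [A] · [s] = s·A
  55.9 s·A:  A·s = s·A
Both are s·A, so they have the same dimensions and can be added.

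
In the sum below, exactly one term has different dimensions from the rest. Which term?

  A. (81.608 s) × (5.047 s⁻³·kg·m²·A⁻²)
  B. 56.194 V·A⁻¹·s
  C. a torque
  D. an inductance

Work out the base dimensions of each:
  A. [s] · [kg·m²·s⁻³·A⁻²] = kg·m²·s⁻²·A⁻²
  B. V·s·A⁻¹ = J·C⁻¹·s·A⁻¹ = kg·m²·s⁻²·A⁻²
  C. [torque] = kg·m²·s⁻²
  D. [inductance] = kg·m²·s⁻²·A⁻²
All reduce to kg·m²·s⁻²·A⁻² except C., which is kg·m²·s⁻².

C.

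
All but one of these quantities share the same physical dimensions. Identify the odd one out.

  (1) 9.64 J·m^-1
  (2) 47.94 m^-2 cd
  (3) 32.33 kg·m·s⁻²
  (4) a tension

Expand each in SI base units:
  (1) J·m⁻¹ = N·m·m⁻¹ = kg·m·s⁻²
  (2) m⁻²·cd
  (3) kg·m·s⁻²
  (4) [tension] = kg·m·s⁻²
All reduce to kg·m·s⁻² except (2), which is m⁻²·cd.

(2)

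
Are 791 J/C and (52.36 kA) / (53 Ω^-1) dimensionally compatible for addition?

In SI base units:
  791 J/C:  J·C⁻¹ = N·m·(s·A)⁻¹ = kg·m²·s⁻³·A⁻¹
  (52.36 kA) / (53 Ω^-1):  [A] / [kg⁻¹·m⁻²·s³·A²] = kg·m²·s⁻³·A⁻¹
Both are kg·m²·s⁻³·A⁻¹, so they have the same dimensions and can be added.

Yes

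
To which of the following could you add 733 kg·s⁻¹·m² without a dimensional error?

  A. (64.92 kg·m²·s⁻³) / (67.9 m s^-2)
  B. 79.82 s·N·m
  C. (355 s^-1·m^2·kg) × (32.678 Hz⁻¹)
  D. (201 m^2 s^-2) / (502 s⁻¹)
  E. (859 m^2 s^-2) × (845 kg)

Reference: kg·m²·s⁻¹.
Each option:
  A. [kg·m²·s⁻³] / [m·s⁻²] = kg·m·s⁻¹
  B. N·m·s = kg·m·s⁻²·m·s = kg·m²·s⁻¹  ← same
  C. [kg·m²·s⁻¹] · [s] = kg·m²
  D. [m²·s⁻²] / [s⁻¹] = m²·s⁻¹
  E. [m²·s⁻²] · [kg] = kg·m²·s⁻²
Only B. matches kg·m²·s⁻¹.

B.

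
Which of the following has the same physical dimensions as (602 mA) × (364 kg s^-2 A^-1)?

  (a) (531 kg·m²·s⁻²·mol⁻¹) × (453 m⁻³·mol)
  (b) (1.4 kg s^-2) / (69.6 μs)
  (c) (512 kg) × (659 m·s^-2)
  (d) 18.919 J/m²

Reference: [A] · [kg·s⁻²·A⁻¹] = kg·s⁻².
Each option:
  (a) [kg·m²·s⁻²·mol⁻¹] · [m⁻³·mol] = kg·m⁻¹·s⁻²
  (b) [kg·s⁻²] / [s] = kg·s⁻³
  (c) [kg] · [m·s⁻²] = kg·m·s⁻²
  (d) J·m⁻² = N·m·m⁻² = kg·s⁻²  ← same
Only (d) matches kg·s⁻².

(d)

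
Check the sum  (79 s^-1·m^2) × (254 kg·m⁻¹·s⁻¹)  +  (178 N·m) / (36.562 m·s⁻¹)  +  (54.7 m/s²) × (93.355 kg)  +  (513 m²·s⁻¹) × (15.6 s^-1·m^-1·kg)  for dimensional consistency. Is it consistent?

No

Reduce each to base SI dimensions:
  (79 s^-1·m^2) × (254 kg·m⁻¹·s⁻¹):  [m²·s⁻¹] · [kg·m⁻¹·s⁻¹] = kg·m·s⁻²
  (178 N·m) / (36.562 m·s⁻¹):  [kg·m²·s⁻²] / [m·s⁻¹] = kg·m·s⁻¹
  (54.7 m/s²) × (93.355 kg):  [m·s⁻²] · [kg] = kg·m·s⁻²
  (513 m²·s⁻¹) × (15.6 s^-1·m^-1·kg):  [m²·s⁻¹] · [kg·m⁻¹·s⁻¹] = kg·m·s⁻²
The terms do not share a single dimension (kg·m·s⁻² vs kg·m·s⁻¹).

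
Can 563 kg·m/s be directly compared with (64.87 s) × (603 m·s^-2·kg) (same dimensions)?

In SI base units:
  563 kg·m/s:  kg·m·s⁻¹
  (64.87 s) × (603 m·s^-2·kg):  [s] · [kg·m·s⁻²] = kg·m·s⁻¹
Both are kg·m·s⁻¹, so they have the same dimensions and can be added.

Yes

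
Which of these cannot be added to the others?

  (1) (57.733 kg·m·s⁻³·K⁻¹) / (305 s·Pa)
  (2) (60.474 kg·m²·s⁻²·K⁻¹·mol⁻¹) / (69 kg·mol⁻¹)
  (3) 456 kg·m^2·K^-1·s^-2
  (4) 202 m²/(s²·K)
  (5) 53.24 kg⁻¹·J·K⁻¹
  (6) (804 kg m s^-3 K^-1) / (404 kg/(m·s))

Reduce each to base SI dimensions:
  (1) [kg·m·s⁻³·K⁻¹] / [kg·m⁻¹·s⁻¹] = m²·s⁻²·K⁻¹
  (2) [kg·m²·s⁻²·K⁻¹·mol⁻¹] / [kg·mol⁻¹] = m²·s⁻²·K⁻¹
  (3) kg·m²·s⁻²·K⁻¹
  (4) m²·s⁻²·K⁻¹
  (5) J·kg⁻¹·K⁻¹ = N·m·kg⁻¹·K⁻¹ = m²·s⁻²·K⁻¹
  (6) [kg·m·s⁻³·K⁻¹] / [kg·m⁻¹·s⁻¹] = m²·s⁻²·K⁻¹
All reduce to m²·s⁻²·K⁻¹ except (3), which is kg·m²·s⁻²·K⁻¹.

(3)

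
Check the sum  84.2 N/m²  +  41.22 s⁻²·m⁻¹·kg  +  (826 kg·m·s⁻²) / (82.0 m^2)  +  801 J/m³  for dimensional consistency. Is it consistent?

Expand each in SI base units:
  84.2 N/m²:  N·m⁻² = kg·m·s⁻²·m⁻² = kg·m⁻¹·s⁻²
  41.22 s⁻²·m⁻¹·kg:  kg·m⁻¹·s⁻²
  (826 kg·m·s⁻²) / (82.0 m^2):  [kg·m·s⁻²] / [m²] = kg·m⁻¹·s⁻²
  801 J/m³:  J·m⁻³ = N·m·m⁻³ = kg·m⁻¹·s⁻²
Every term reduces to kg·m⁻¹·s⁻².

Yes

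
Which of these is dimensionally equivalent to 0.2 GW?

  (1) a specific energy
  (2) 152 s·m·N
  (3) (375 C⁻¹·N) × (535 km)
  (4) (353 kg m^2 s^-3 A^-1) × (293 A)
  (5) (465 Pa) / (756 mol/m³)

Reference: W = J·s⁻¹ = kg·m²·s⁻³.
Each option:
  (1) [specific energy] = m²·s⁻²
  (2) N·m·s = kg·m·s⁻²·m·s = kg·m²·s⁻¹
  (3) [kg·m·s⁻³·A⁻¹] · [m] = kg·m²·s⁻³·A⁻¹
  (4) [kg·m²·s⁻³·A⁻¹] · [A] = kg·m²·s⁻³  ← same
  (5) [kg·m⁻¹·s⁻²] / [m⁻³·mol] = kg·m²·s⁻²·mol⁻¹
Only (4) matches kg·m²·s⁻³.

(4)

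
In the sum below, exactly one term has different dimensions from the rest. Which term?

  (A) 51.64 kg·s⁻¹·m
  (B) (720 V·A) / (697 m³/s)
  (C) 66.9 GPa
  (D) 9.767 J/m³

(A)

Dimensions:
  (A) kg·m·s⁻¹
  (B) [kg·m²·s⁻³] / [m³·s⁻¹] = kg·m⁻¹·s⁻²
  (C) Pa = N·m⁻² = kg·m⁻¹·s⁻²
  (D) J·m⁻³ = N·m·m⁻³ = kg·m⁻¹·s⁻²
All reduce to kg·m⁻¹·s⁻² except (A), which is kg·m·s⁻¹.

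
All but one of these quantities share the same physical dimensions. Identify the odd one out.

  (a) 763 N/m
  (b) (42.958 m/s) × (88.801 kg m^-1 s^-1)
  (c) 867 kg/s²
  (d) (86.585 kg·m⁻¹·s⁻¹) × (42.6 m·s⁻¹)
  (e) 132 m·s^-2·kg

Dimensions:
  (a) N·m⁻¹ = kg·m·s⁻²·m⁻¹ = kg·s⁻²
  (b) [m·s⁻¹] · [kg·m⁻¹·s⁻¹] = kg·s⁻²
  (c) kg·s⁻²
  (d) [kg·m⁻¹·s⁻¹] · [m·s⁻¹] = kg·s⁻²
  (e) kg·m·s⁻²
All reduce to kg·s⁻² except (e), which is kg·m·s⁻².

(e)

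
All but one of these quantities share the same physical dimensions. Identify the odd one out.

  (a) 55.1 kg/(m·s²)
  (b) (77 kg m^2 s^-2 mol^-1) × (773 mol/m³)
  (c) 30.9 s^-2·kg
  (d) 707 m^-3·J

Reduce each to base SI dimensions:
  (a) kg·m⁻¹·s⁻²
  (b) [kg·m²·s⁻²·mol⁻¹] · [m⁻³·mol] = kg·m⁻¹·s⁻²
  (c) kg·s⁻²
  (d) J·m⁻³ = N·m·m⁻³ = kg·m⁻¹·s⁻²
All reduce to kg·m⁻¹·s⁻² except (c), which is kg·s⁻².

(c)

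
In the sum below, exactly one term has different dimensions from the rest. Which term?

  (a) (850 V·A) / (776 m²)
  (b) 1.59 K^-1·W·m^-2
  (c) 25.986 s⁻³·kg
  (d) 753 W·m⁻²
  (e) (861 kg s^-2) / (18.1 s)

Dimensions:
  (a) [kg·m²·s⁻³] / [m²] = kg·s⁻³
  (b) W·m⁻²·K⁻¹ = J·s⁻¹·m⁻²·K⁻¹ = kg·s⁻³·K⁻¹
  (c) kg·s⁻³
  (d) W·m⁻² = J·s⁻¹·m⁻² = kg·s⁻³
  (e) [kg·s⁻²] / [s] = kg·s⁻³
All reduce to kg·s⁻³ except (b), which is kg·s⁻³·K⁻¹.

(b)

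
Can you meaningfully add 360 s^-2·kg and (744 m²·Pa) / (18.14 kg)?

Expand each in SI base units:
  360 s^-2·kg:  kg·s⁻²
  (744 m²·Pa) / (18.14 kg):  [kg·m·s⁻²] / [kg] = m·s⁻²
kg·s⁻² ≠ m·s⁻², so they cannot be added.

No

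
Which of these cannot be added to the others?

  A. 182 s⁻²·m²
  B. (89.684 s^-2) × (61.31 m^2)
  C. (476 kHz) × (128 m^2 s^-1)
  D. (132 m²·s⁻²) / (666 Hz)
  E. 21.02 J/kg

D.

Expand each in SI base units:
  A. m²·s⁻²
  B. [s⁻²] · [m²] = m²·s⁻²
  C. [s⁻¹] · [m²·s⁻¹] = m²·s⁻²
  D. [m²·s⁻²] / [s⁻¹] = m²·s⁻¹
  E. J·kg⁻¹ = N·m·kg⁻¹ = m²·s⁻²
All reduce to m²·s⁻² except D., which is m²·s⁻¹.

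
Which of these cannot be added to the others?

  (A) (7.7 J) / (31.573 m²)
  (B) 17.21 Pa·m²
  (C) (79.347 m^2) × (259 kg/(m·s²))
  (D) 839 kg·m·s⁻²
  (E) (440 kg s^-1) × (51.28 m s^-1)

(A)

Dimensions:
  (A) [kg·m²·s⁻²] / [m²] = kg·s⁻²
  (B) Pa·m² = N·m⁻²·m² = kg·m·s⁻²
  (C) [m²] · [kg·m⁻¹·s⁻²] = kg·m·s⁻²
  (D) kg·m·s⁻²
  (E) [kg·s⁻¹] · [m·s⁻¹] = kg·m·s⁻²
All reduce to kg·m·s⁻² except (A), which is kg·s⁻².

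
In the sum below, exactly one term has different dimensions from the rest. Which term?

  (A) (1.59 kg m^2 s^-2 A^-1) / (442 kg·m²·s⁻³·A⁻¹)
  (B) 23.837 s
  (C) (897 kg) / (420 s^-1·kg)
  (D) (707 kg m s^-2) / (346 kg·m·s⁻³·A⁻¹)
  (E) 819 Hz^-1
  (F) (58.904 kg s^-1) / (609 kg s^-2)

(D)

Work out the base dimensions of each:
  (A) [kg·m²·s⁻²·A⁻¹] / [kg·m²·s⁻³·A⁻¹] = s
  (B) s
  (C) [kg] / [kg·s⁻¹] = s
  (D) [kg·m·s⁻²] / [kg·m·s⁻³·A⁻¹] = s·A
  (E) Hz⁻¹ = (s⁻¹)⁻¹ = s
  (F) [kg·s⁻¹] / [kg·s⁻²] = s
All reduce to s except (D), which is s·A.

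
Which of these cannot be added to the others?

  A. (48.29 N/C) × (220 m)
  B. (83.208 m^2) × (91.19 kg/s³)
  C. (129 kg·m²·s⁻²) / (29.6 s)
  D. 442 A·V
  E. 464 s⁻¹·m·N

Reduce each to base SI dimensions:
  A. [kg·m·s⁻³·A⁻¹] · [m] = kg·m²·s⁻³·A⁻¹
  B. [m²] · [kg·s⁻³] = kg·m²·s⁻³
  C. [kg·m²·s⁻²] / [s] = kg·m²·s⁻³
  D. V·A = J·C⁻¹·A = kg·m²·s⁻³
  E. N·m·s⁻¹ = kg·m·s⁻²·m·s⁻¹ = kg·m²·s⁻³
All reduce to kg·m²·s⁻³ except A., which is kg·m²·s⁻³·A⁻¹.

A.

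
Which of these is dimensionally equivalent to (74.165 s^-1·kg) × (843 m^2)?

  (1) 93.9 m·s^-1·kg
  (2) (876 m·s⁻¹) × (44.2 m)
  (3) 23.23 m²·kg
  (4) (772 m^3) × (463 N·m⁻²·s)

Reference: [kg·s⁻¹] · [m²] = kg·m²·s⁻¹.
Each option:
  (1) kg·m·s⁻¹
  (2) [m·s⁻¹] · [m] = m²·s⁻¹
  (3) kg·m²
  (4) [m³] · [kg·m⁻¹·s⁻¹] = kg·m²·s⁻¹  ← same
Only (4) matches kg·m²·s⁻¹.

(4)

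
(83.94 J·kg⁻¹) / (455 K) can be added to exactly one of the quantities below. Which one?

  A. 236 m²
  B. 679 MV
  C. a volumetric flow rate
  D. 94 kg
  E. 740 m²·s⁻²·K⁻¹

E.

Reference: [m²·s⁻²] / [K] = m²·s⁻²·K⁻¹.
Each option:
  A. m²
  B. V = J·C⁻¹ = kg·m²·s⁻³·A⁻¹
  C. [volumetric flow rate] = m³·s⁻¹
  D. kg
  E. m²·s⁻²·K⁻¹  ← same
Only E. matches m²·s⁻²·K⁻¹.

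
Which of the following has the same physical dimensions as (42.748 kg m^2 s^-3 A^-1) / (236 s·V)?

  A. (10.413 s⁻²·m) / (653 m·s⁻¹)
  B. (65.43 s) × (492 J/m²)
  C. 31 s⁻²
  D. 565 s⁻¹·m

Reference: [kg·m²·s⁻³·A⁻¹] / [kg·m²·s⁻²·A⁻¹] = s⁻¹.
Each option:
  A. [m·s⁻²] / [m·s⁻¹] = s⁻¹  ← same
  B. [s] · [kg·s⁻²] = kg·s⁻¹
  C. s⁻²
  D. m·s⁻¹
Only A. matches s⁻¹.

A.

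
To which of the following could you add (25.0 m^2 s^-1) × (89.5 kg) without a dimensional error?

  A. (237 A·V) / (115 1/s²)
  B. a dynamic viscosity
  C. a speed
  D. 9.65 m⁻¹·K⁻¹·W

A.

Reference: [m²·s⁻¹] · [kg] = kg·m²·s⁻¹.
Each option:
  A. [kg·m²·s⁻³] / [s⁻²] = kg·m²·s⁻¹  ← same
  B. [dynamic viscosity] = kg·m⁻¹·s⁻¹
  C. [speed] = m·s⁻¹
  D. W·m⁻¹·K⁻¹ = J·s⁻¹·m⁻¹·K⁻¹ = kg·m·s⁻³·K⁻¹
Only A. matches kg·m²·s⁻¹.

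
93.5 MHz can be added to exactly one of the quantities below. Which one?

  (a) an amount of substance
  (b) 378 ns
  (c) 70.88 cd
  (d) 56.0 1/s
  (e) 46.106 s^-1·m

(d)

Reference: Hz = s⁻¹.
Each option:
  (a) [amount of substance] = mol
  (b) s
  (c) cd
  (d) s⁻¹  ← same
  (e) m·s⁻¹
Only (d) matches s⁻¹.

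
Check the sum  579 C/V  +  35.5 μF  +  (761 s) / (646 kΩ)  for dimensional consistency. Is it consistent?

Yes

Work out the base dimensions of each:
  579 C/V:  C·V⁻¹ = s·A·(J·C⁻¹)⁻¹ = kg⁻¹·m⁻²·s⁴·A²
  35.5 μF:  F = C·V⁻¹ = kg⁻¹·m⁻²·s⁴·A²
  (761 s) / (646 kΩ):  [s] / [kg·m²·s⁻³·A⁻²] = kg⁻¹·m⁻²·s⁴·A²
Every term reduces to kg⁻¹·m⁻²·s⁴·A².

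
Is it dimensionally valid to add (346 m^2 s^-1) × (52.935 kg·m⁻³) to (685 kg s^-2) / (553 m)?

Reduce each to base SI dimensions:
  (346 m^2 s^-1) × (52.935 kg·m⁻³):  [m²·s⁻¹] · [kg·m⁻³] = kg·m⁻¹·s⁻¹
  (685 kg s^-2) / (553 m):  [kg·s⁻²] / [m] = kg·m⁻¹·s⁻²
kg·m⁻¹·s⁻¹ ≠ kg·m⁻¹·s⁻², so they cannot be added.

No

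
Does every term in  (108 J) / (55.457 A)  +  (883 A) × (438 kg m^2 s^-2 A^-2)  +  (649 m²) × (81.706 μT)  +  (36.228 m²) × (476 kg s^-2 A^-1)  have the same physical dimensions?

Reduce each to base SI dimensions:
  (108 J) / (55.457 A):  [kg·m²·s⁻²] / [A] = kg·m²·s⁻²·A⁻¹
  (883 A) × (438 kg m^2 s^-2 A^-2):  [A] · [kg·m²·s⁻²·A⁻²] = kg·m²·s⁻²·A⁻¹
  (649 m²) × (81.706 μT):  [m²] · [kg·s⁻²·A⁻¹] = kg·m²·s⁻²·A⁻¹
  (36.228 m²) × (476 kg s^-2 A^-1):  [m²] · [kg·s⁻²·A⁻¹] = kg·m²·s⁻²·A⁻¹
Every term reduces to kg·m²·s⁻²·A⁻¹.

Yes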